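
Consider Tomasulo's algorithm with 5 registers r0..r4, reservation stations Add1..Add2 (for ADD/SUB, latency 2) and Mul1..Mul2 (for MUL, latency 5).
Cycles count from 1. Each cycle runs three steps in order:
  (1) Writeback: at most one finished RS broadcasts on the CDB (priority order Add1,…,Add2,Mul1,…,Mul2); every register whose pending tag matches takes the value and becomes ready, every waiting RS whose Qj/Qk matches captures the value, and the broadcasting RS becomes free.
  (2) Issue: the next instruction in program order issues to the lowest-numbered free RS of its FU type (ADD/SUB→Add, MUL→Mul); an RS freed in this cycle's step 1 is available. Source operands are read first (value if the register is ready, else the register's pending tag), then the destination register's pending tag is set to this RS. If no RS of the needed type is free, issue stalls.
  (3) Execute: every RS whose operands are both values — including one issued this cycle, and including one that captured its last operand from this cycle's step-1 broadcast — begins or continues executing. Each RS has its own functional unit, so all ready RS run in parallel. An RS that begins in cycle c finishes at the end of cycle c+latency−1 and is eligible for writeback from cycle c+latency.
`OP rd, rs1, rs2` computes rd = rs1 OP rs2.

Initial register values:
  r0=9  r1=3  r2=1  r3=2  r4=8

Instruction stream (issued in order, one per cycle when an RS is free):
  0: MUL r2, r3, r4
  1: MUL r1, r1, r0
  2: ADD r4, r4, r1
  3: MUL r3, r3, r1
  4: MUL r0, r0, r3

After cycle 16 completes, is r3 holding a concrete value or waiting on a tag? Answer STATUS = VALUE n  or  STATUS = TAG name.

  c1: issue MUL r2<-Mul1  regs: r0:9,r1:3,r2:Mul1,r3:2,r4:8
  c2: issue MUL r1<-Mul2  regs: r0:9,r1:Mul2,r2:Mul1,r3:2,r4:8
  c3: issue ADD r4<-Add1  regs: r0:9,r1:Mul2,r2:Mul1,r3:2,r4:Add1
  c4: stall  regs: r0:9,r1:Mul2,r2:Mul1,r3:2,r4:Add1
  c5: stall  regs: r0:9,r1:Mul2,r2:Mul1,r3:2,r4:Add1
  c6: CDB Mul1=16; issue MUL r3<-Mul1  regs: r0:9,r1:Mul2,r2:16,r3:Mul1,r4:Add1
  c7: CDB Mul2=27; issue MUL r0<-Mul2  regs: r0:Mul2,r1:27,r2:16,r3:Mul1,r4:Add1
  c8: -  regs: r0:Mul2,r1:27,r2:16,r3:Mul1,r4:Add1
  c9: CDB Add1=35  regs: r0:Mul2,r1:27,r2:16,r3:Mul1,r4:35
  c10: -  regs: r0:Mul2,r1:27,r2:16,r3:Mul1,r4:35
  c11: -  regs: r0:Mul2,r1:27,r2:16,r3:Mul1,r4:35
  c12: CDB Mul1=54  regs: r0:Mul2,r1:27,r2:16,r3:54,r4:35
  c13: -  regs: r0:Mul2,r1:27,r2:16,r3:54,r4:35
  c14: -  regs: r0:Mul2,r1:27,r2:16,r3:54,r4:35
  c15: -  regs: r0:Mul2,r1:27,r2:16,r3:54,r4:35
  c16: -  regs: r0:Mul2,r1:27,r2:16,r3:54,r4:35

STATUS = VALUE 54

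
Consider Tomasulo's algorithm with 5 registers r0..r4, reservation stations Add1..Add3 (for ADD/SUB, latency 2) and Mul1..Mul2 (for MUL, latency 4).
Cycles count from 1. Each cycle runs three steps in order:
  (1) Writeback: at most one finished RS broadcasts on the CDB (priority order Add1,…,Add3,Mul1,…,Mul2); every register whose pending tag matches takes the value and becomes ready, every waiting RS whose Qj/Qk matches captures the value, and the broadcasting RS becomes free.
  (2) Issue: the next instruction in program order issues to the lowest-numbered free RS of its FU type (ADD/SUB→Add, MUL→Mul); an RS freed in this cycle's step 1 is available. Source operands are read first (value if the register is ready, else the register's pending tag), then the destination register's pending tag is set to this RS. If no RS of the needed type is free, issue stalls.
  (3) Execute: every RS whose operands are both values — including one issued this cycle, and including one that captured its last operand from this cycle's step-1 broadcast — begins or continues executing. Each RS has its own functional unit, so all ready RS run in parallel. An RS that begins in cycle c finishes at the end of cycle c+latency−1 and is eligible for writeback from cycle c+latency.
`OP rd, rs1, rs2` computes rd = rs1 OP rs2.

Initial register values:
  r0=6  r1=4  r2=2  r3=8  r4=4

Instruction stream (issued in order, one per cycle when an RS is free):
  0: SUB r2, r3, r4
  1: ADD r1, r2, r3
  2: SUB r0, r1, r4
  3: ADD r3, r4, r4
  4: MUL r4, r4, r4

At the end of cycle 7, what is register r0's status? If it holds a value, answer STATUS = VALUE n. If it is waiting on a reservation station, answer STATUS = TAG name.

STATUS = VALUE 8

  c1: issue SUB r2<-Add1  regs: r0:6,r1:4,r2:Add1,r3:8,r4:4
  c2: issue ADD r1<-Add2  regs: r0:6,r1:Add2,r2:Add1,r3:8,r4:4
  c3: CDB Add1=4; issue SUB r0<-Add1  regs: r0:Add1,r1:Add2,r2:4,r3:8,r4:4
  c4: issue ADD r3<-Add3  regs: r0:Add1,r1:Add2,r2:4,r3:Add3,r4:4
  c5: CDB Add2=12; issue MUL r4<-Mul1  regs: r0:Add1,r1:12,r2:4,r3:Add3,r4:Mul1
  c6: CDB Add3=8  regs: r0:Add1,r1:12,r2:4,r3:8,r4:Mul1
  c7: CDB Add1=8  regs: r0:8,r1:12,r2:4,r3:8,r4:Mul1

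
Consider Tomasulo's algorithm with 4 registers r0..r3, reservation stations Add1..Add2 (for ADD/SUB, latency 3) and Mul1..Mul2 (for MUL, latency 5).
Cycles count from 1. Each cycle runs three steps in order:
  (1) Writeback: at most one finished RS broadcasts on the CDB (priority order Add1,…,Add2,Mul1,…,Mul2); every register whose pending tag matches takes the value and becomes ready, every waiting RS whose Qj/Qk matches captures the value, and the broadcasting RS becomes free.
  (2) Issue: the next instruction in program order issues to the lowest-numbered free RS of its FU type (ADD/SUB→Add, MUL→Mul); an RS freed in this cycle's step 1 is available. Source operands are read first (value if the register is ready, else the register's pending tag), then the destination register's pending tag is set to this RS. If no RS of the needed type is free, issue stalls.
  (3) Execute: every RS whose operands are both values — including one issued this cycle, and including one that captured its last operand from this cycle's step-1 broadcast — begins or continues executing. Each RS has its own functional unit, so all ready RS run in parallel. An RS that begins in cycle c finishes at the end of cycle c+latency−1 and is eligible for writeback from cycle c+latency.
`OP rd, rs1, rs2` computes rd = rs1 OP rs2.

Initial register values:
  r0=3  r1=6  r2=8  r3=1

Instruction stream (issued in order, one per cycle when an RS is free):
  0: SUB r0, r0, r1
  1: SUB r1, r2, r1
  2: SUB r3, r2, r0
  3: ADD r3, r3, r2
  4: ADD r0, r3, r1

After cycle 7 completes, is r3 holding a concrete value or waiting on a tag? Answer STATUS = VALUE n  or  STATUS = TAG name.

  c1: issue SUB r0<-Add1  regs: r0:Add1,r1:6,r2:8,r3:1
  c2: issue SUB r1<-Add2  regs: r0:Add1,r1:Add2,r2:8,r3:1
  c3: stall  regs: r0:Add1,r1:Add2,r2:8,r3:1
  c4: CDB Add1=-3; issue SUB r3<-Add1  regs: r0:-3,r1:Add2,r2:8,r3:Add1
  c5: CDB Add2=2; issue ADD r3<-Add2  regs: r0:-3,r1:2,r2:8,r3:Add2
  c6: stall  regs: r0:-3,r1:2,r2:8,r3:Add2
  c7: CDB Add1=11; issue ADD r0<-Add1  regs: r0:Add1,r1:2,r2:8,r3:Add2

STATUS = TAG Add2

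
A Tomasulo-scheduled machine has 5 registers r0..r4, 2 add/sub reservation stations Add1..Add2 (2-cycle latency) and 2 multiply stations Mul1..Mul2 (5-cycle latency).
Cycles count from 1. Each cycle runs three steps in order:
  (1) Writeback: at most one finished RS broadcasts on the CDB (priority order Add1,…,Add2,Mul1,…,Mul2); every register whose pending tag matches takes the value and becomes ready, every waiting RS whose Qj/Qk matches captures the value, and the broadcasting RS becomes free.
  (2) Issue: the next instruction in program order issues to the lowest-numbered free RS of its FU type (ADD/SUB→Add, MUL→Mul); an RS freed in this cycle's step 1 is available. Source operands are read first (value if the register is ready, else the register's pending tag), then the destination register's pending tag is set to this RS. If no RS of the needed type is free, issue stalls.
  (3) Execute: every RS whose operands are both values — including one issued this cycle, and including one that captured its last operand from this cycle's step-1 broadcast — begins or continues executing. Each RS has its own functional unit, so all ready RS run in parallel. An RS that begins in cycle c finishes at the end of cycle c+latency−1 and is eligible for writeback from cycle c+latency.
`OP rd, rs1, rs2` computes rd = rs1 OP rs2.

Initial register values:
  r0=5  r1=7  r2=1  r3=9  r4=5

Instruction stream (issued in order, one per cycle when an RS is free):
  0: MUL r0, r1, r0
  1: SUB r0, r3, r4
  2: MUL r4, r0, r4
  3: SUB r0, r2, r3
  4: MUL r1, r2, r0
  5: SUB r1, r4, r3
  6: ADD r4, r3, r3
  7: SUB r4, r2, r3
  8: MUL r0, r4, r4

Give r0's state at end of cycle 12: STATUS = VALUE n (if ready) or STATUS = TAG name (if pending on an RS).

cycle 1: issue MUL r0<-Mul1 // r0:Mul1,r1:7,r2:1,r3:9,r4:5
cycle 2: issue SUB r0<-Add1 // r0:Add1,r1:7,r2:1,r3:9,r4:5
cycle 3: issue MUL r4<-Mul2 // r0:Add1,r1:7,r2:1,r3:9,r4:Mul2
cycle 4: CDB Add1=4; issue SUB r0<-Add1 // r0:Add1,r1:7,r2:1,r3:9,r4:Mul2
cycle 5: stall // r0:Add1,r1:7,r2:1,r3:9,r4:Mul2
cycle 6: CDB Add1=-8; stall // r0:-8,r1:7,r2:1,r3:9,r4:Mul2
cycle 7: CDB Mul1=35; issue MUL r1<-Mul1 // r0:-8,r1:Mul1,r2:1,r3:9,r4:Mul2
cycle 8: issue SUB r1<-Add1 // r0:-8,r1:Add1,r2:1,r3:9,r4:Mul2
cycle 9: CDB Mul2=20; issue ADD r4<-Add2 // r0:-8,r1:Add1,r2:1,r3:9,r4:Add2
cycle 10: stall // r0:-8,r1:Add1,r2:1,r3:9,r4:Add2
cycle 11: CDB Add1=11; issue SUB r4<-Add1 // r0:-8,r1:11,r2:1,r3:9,r4:Add1
cycle 12: CDB Add2=18; issue MUL r0<-Mul2 // r0:Mul2,r1:11,r2:1,r3:9,r4:Add1

STATUS = TAG Mul2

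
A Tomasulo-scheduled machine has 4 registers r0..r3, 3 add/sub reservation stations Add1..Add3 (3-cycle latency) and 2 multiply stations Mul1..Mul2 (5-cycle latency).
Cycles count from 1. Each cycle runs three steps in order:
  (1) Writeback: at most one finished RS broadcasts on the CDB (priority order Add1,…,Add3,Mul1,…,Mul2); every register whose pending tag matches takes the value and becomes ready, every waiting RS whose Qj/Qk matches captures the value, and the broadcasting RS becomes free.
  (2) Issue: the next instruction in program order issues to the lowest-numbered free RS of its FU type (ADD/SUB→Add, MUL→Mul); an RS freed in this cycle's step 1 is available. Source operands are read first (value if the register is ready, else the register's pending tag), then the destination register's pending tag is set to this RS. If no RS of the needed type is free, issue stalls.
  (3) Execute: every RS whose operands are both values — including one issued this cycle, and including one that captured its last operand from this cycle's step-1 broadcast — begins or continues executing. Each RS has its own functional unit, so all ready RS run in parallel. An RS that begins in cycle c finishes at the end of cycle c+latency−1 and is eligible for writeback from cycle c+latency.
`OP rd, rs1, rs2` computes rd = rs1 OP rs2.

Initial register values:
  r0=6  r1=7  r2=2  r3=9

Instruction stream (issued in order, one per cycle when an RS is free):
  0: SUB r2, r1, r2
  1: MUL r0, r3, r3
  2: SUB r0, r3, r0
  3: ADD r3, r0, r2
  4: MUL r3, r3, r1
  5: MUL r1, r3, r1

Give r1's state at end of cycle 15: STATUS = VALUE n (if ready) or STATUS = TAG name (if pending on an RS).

c1: issue SUB r2<-Add1 | r0:6,r1:7,r2:Add1,r3:9
c2: issue MUL r0<-Mul1 | r0:Mul1,r1:7,r2:Add1,r3:9
c3: issue SUB r0<-Add2 | r0:Add2,r1:7,r2:Add1,r3:9
c4: CDB Add1=5; issue ADD r3<-Add1 | r0:Add2,r1:7,r2:5,r3:Add1
c5: issue MUL r3<-Mul2 | r0:Add2,r1:7,r2:5,r3:Mul2
c6: stall | r0:Add2,r1:7,r2:5,r3:Mul2
c7: CDB Mul1=81; issue MUL r1<-Mul1 | r0:Add2,r1:Mul1,r2:5,r3:Mul2
c8: - | r0:Add2,r1:Mul1,r2:5,r3:Mul2
c9: - | r0:Add2,r1:Mul1,r2:5,r3:Mul2
c10: CDB Add2=-72 | r0:-72,r1:Mul1,r2:5,r3:Mul2
c11: - | r0:-72,r1:Mul1,r2:5,r3:Mul2
c12: - | r0:-72,r1:Mul1,r2:5,r3:Mul2
c13: CDB Add1=-67 | r0:-72,r1:Mul1,r2:5,r3:Mul2
c14: - | r0:-72,r1:Mul1,r2:5,r3:Mul2
c15: - | r0:-72,r1:Mul1,r2:5,r3:Mul2

STATUS = TAG Mul1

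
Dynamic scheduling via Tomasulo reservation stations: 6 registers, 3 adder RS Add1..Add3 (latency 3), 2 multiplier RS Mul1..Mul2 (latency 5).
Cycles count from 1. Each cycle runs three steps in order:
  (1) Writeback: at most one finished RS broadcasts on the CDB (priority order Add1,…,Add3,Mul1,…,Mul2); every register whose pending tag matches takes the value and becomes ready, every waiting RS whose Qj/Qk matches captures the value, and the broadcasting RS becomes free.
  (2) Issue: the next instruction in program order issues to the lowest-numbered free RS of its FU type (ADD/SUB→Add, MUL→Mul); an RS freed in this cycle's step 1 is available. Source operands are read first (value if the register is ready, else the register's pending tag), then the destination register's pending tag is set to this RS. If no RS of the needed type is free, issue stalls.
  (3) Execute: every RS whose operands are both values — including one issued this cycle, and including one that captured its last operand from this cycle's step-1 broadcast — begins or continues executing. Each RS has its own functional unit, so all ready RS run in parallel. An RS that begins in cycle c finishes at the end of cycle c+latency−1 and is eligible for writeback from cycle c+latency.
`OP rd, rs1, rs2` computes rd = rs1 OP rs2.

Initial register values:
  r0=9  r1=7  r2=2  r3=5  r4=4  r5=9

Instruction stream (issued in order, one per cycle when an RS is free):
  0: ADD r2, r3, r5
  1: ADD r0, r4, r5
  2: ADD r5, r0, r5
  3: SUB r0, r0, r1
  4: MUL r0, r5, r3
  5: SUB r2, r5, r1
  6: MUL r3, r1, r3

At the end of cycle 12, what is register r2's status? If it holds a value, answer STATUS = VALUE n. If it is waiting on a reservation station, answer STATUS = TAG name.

  c1: issue ADD r2<-Add1  regs: r0:9,r1:7,r2:Add1,r3:5,r4:4,r5:9
  c2: issue ADD r0<-Add2  regs: r0:Add2,r1:7,r2:Add1,r3:5,r4:4,r5:9
  c3: issue ADD r5<-Add3  regs: r0:Add2,r1:7,r2:Add1,r3:5,r4:4,r5:Add3
  c4: CDB Add1=14; issue SUB r0<-Add1  regs: r0:Add1,r1:7,r2:14,r3:5,r4:4,r5:Add3
  c5: CDB Add2=13; issue MUL r0<-Mul1  regs: r0:Mul1,r1:7,r2:14,r3:5,r4:4,r5:Add3
  c6: issue SUB r2<-Add2  regs: r0:Mul1,r1:7,r2:Add2,r3:5,r4:4,r5:Add3
  c7: issue MUL r3<-Mul2  regs: r0:Mul1,r1:7,r2:Add2,r3:Mul2,r4:4,r5:Add3
  c8: CDB Add1=6  regs: r0:Mul1,r1:7,r2:Add2,r3:Mul2,r4:4,r5:Add3
  c9: CDB Add3=22  regs: r0:Mul1,r1:7,r2:Add2,r3:Mul2,r4:4,r5:22
  c10: -  regs: r0:Mul1,r1:7,r2:Add2,r3:Mul2,r4:4,r5:22
  c11: -  regs: r0:Mul1,r1:7,r2:Add2,r3:Mul2,r4:4,r5:22
  c12: CDB Add2=15  regs: r0:Mul1,r1:7,r2:15,r3:Mul2,r4:4,r5:22

STATUS = VALUE 15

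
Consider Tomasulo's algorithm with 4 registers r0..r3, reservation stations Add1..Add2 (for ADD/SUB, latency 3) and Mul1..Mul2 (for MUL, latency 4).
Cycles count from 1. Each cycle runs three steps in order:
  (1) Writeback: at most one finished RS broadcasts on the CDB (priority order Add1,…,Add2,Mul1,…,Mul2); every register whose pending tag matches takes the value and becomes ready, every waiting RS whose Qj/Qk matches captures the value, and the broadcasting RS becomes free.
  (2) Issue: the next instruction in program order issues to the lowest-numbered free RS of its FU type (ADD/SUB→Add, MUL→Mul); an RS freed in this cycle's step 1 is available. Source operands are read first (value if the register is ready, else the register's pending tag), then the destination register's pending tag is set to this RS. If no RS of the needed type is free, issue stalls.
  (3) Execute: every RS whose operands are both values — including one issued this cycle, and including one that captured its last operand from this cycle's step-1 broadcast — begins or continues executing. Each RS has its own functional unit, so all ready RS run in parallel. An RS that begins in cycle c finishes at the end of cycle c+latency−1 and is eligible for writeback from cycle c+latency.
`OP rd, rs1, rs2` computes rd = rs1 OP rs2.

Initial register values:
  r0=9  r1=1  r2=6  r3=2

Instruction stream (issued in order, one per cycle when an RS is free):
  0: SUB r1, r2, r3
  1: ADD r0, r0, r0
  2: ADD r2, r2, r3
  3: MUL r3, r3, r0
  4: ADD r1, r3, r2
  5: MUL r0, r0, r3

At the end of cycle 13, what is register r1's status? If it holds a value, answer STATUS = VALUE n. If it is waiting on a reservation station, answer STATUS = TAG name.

cycle 1: issue SUB r1<-Add1 // r0:9,r1:Add1,r2:6,r3:2
cycle 2: issue ADD r0<-Add2 // r0:Add2,r1:Add1,r2:6,r3:2
cycle 3: stall // r0:Add2,r1:Add1,r2:6,r3:2
cycle 4: CDB Add1=4; issue ADD r2<-Add1 // r0:Add2,r1:4,r2:Add1,r3:2
cycle 5: CDB Add2=18; issue MUL r3<-Mul1 // r0:18,r1:4,r2:Add1,r3:Mul1
cycle 6: issue ADD r1<-Add2 // r0:18,r1:Add2,r2:Add1,r3:Mul1
cycle 7: CDB Add1=8; issue MUL r0<-Mul2 // r0:Mul2,r1:Add2,r2:8,r3:Mul1
cycle 8: - // r0:Mul2,r1:Add2,r2:8,r3:Mul1
cycle 9: CDB Mul1=36 // r0:Mul2,r1:Add2,r2:8,r3:36
cycle 10: - // r0:Mul2,r1:Add2,r2:8,r3:36
cycle 11: - // r0:Mul2,r1:Add2,r2:8,r3:36
cycle 12: CDB Add2=44 // r0:Mul2,r1:44,r2:8,r3:36
cycle 13: CDB Mul2=648 // r0:648,r1:44,r2:8,r3:36

STATUS = VALUE 44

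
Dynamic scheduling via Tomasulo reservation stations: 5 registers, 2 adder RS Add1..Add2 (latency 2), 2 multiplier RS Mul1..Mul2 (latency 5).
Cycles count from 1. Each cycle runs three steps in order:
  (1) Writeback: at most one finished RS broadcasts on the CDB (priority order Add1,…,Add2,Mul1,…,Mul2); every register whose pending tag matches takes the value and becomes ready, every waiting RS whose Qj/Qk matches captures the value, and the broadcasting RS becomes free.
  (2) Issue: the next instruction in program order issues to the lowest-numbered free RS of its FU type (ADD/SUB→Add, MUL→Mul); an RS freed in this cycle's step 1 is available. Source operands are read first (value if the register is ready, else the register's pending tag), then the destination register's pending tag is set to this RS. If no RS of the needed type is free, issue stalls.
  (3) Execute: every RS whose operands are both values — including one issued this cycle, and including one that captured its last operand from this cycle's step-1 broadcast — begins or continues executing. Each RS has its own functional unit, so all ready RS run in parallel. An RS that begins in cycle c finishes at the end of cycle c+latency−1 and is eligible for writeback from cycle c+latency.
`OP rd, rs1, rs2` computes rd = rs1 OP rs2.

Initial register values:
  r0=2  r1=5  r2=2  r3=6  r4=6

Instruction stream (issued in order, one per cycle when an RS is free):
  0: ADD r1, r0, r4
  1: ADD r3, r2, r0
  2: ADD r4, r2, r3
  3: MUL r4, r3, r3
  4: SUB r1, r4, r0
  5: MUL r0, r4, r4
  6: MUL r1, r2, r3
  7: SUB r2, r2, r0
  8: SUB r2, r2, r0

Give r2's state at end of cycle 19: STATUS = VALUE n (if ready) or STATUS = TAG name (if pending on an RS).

c1: issue ADD r1<-Add1 | r0:2,r1:Add1,r2:2,r3:6,r4:6
c2: issue ADD r3<-Add2 | r0:2,r1:Add1,r2:2,r3:Add2,r4:6
c3: CDB Add1=8; issue ADD r4<-Add1 | r0:2,r1:8,r2:2,r3:Add2,r4:Add1
c4: CDB Add2=4; issue MUL r4<-Mul1 | r0:2,r1:8,r2:2,r3:4,r4:Mul1
c5: issue SUB r1<-Add2 | r0:2,r1:Add2,r2:2,r3:4,r4:Mul1
c6: CDB Add1=6; issue MUL r0<-Mul2 | r0:Mul2,r1:Add2,r2:2,r3:4,r4:Mul1
c7: stall | r0:Mul2,r1:Add2,r2:2,r3:4,r4:Mul1
c8: stall | r0:Mul2,r1:Add2,r2:2,r3:4,r4:Mul1
c9: CDB Mul1=16; issue MUL r1<-Mul1 | r0:Mul2,r1:Mul1,r2:2,r3:4,r4:16
c10: issue SUB r2<-Add1 | r0:Mul2,r1:Mul1,r2:Add1,r3:4,r4:16
c11: CDB Add2=14; issue SUB r2<-Add2 | r0:Mul2,r1:Mul1,r2:Add2,r3:4,r4:16
c12: - | r0:Mul2,r1:Mul1,r2:Add2,r3:4,r4:16
c13: - | r0:Mul2,r1:Mul1,r2:Add2,r3:4,r4:16
c14: CDB Mul1=8 | r0:Mul2,r1:8,r2:Add2,r3:4,r4:16
c15: CDB Mul2=256 | r0:256,r1:8,r2:Add2,r3:4,r4:16
c16: - | r0:256,r1:8,r2:Add2,r3:4,r4:16
c17: CDB Add1=-254 | r0:256,r1:8,r2:Add2,r3:4,r4:16
c18: - | r0:256,r1:8,r2:Add2,r3:4,r4:16
c19: CDB Add2=-510 | r0:256,r1:8,r2:-510,r3:4,r4:16

STATUS = VALUE -510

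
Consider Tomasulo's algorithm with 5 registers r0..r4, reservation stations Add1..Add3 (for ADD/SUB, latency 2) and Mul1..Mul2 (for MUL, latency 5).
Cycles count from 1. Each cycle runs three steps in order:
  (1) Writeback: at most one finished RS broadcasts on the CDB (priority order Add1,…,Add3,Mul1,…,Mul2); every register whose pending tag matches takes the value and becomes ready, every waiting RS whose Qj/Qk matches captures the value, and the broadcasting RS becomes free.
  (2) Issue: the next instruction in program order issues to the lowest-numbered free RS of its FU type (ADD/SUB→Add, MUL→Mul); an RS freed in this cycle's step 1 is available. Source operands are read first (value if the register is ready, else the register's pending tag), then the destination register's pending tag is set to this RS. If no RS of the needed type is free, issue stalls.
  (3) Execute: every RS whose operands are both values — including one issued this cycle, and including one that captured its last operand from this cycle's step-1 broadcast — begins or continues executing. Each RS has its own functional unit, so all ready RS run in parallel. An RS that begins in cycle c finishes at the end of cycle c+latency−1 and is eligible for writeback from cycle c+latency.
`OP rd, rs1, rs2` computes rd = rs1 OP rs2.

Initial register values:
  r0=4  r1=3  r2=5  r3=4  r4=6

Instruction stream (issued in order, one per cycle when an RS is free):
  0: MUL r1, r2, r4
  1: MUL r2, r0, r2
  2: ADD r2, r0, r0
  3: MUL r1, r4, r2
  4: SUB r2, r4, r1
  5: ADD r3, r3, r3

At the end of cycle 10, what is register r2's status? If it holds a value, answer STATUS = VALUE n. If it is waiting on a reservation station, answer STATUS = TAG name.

cycle 1: issue MUL r1<-Mul1 // r0:4,r1:Mul1,r2:5,r3:4,r4:6
cycle 2: issue MUL r2<-Mul2 // r0:4,r1:Mul1,r2:Mul2,r3:4,r4:6
cycle 3: issue ADD r2<-Add1 // r0:4,r1:Mul1,r2:Add1,r3:4,r4:6
cycle 4: stall // r0:4,r1:Mul1,r2:Add1,r3:4,r4:6
cycle 5: CDB Add1=8; stall // r0:4,r1:Mul1,r2:8,r3:4,r4:6
cycle 6: CDB Mul1=30; issue MUL r1<-Mul1 // r0:4,r1:Mul1,r2:8,r3:4,r4:6
cycle 7: CDB Mul2=20; issue SUB r2<-Add1 // r0:4,r1:Mul1,r2:Add1,r3:4,r4:6
cycle 8: issue ADD r3<-Add2 // r0:4,r1:Mul1,r2:Add1,r3:Add2,r4:6
cycle 9: - // r0:4,r1:Mul1,r2:Add1,r3:Add2,r4:6
cycle 10: CDB Add2=8 // r0:4,r1:Mul1,r2:Add1,r3:8,r4:6

STATUS = TAG Add1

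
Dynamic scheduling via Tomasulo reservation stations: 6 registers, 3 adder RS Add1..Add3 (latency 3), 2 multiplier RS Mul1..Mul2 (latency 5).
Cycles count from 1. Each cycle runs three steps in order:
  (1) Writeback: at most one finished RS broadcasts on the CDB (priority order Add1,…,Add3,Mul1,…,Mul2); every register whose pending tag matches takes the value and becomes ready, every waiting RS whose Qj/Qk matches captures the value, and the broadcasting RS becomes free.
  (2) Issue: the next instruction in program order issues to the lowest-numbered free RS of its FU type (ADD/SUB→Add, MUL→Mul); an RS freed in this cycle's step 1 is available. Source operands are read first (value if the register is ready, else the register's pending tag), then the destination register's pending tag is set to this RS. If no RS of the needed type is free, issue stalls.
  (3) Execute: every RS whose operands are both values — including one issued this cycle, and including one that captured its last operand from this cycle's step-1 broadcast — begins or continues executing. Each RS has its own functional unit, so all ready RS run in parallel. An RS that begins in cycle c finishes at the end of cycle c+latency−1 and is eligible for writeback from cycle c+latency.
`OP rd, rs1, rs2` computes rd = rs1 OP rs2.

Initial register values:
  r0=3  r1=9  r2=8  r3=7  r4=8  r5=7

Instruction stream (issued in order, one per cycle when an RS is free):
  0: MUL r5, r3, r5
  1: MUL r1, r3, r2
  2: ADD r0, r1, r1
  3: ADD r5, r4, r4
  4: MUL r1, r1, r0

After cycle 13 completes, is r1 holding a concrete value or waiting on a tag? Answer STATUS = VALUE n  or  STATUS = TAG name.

STATUS = TAG Mul1

c1: issue MUL r5<-Mul1 | r0:3,r1:9,r2:8,r3:7,r4:8,r5:Mul1
c2: issue MUL r1<-Mul2 | r0:3,r1:Mul2,r2:8,r3:7,r4:8,r5:Mul1
c3: issue ADD r0<-Add1 | r0:Add1,r1:Mul2,r2:8,r3:7,r4:8,r5:Mul1
c4: issue ADD r5<-Add2 | r0:Add1,r1:Mul2,r2:8,r3:7,r4:8,r5:Add2
c5: stall | r0:Add1,r1:Mul2,r2:8,r3:7,r4:8,r5:Add2
c6: CDB Mul1=49; issue MUL r1<-Mul1 | r0:Add1,r1:Mul1,r2:8,r3:7,r4:8,r5:Add2
c7: CDB Add2=16 | r0:Add1,r1:Mul1,r2:8,r3:7,r4:8,r5:16
c8: CDB Mul2=56 | r0:Add1,r1:Mul1,r2:8,r3:7,r4:8,r5:16
c9: - | r0:Add1,r1:Mul1,r2:8,r3:7,r4:8,r5:16
c10: - | r0:Add1,r1:Mul1,r2:8,r3:7,r4:8,r5:16
c11: CDB Add1=112 | r0:112,r1:Mul1,r2:8,r3:7,r4:8,r5:16
c12: - | r0:112,r1:Mul1,r2:8,r3:7,r4:8,r5:16
c13: - | r0:112,r1:Mul1,r2:8,r3:7,r4:8,r5:16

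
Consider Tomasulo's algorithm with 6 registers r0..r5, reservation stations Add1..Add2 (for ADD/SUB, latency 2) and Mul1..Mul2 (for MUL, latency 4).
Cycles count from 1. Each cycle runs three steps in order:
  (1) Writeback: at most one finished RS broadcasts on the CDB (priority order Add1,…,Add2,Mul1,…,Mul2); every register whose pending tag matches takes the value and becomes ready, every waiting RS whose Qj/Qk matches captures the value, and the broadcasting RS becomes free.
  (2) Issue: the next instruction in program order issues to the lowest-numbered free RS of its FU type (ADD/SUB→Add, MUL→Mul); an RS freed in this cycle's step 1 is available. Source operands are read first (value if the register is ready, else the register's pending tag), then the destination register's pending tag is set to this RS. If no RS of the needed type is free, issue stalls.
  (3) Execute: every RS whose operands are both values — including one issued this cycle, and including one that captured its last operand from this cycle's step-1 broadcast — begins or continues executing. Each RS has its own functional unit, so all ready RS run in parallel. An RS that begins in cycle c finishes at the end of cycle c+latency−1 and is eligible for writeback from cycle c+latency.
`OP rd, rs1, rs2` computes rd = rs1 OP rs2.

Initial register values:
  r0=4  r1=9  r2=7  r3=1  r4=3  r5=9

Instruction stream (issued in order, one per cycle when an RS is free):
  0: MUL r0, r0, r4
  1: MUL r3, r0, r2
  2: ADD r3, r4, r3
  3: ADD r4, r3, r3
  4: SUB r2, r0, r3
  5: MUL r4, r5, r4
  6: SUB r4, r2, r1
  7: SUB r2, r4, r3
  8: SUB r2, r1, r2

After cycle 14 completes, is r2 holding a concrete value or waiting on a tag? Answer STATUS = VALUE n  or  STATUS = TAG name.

STATUS = TAG Add2

  c1: issue MUL r0<-Mul1  regs: r0:Mul1,r1:9,r2:7,r3:1,r4:3,r5:9
  c2: issue MUL r3<-Mul2  regs: r0:Mul1,r1:9,r2:7,r3:Mul2,r4:3,r5:9
  c3: issue ADD r3<-Add1  regs: r0:Mul1,r1:9,r2:7,r3:Add1,r4:3,r5:9
  c4: issue ADD r4<-Add2  regs: r0:Mul1,r1:9,r2:7,r3:Add1,r4:Add2,r5:9
  c5: CDB Mul1=12; stall  regs: r0:12,r1:9,r2:7,r3:Add1,r4:Add2,r5:9
  c6: stall  regs: r0:12,r1:9,r2:7,r3:Add1,r4:Add2,r5:9
  c7: stall  regs: r0:12,r1:9,r2:7,r3:Add1,r4:Add2,r5:9
  c8: stall  regs: r0:12,r1:9,r2:7,r3:Add1,r4:Add2,r5:9
  c9: CDB Mul2=84; stall  regs: r0:12,r1:9,r2:7,r3:Add1,r4:Add2,r5:9
  c10: stall  regs: r0:12,r1:9,r2:7,r3:Add1,r4:Add2,r5:9
  c11: CDB Add1=87; issue SUB r2<-Add1  regs: r0:12,r1:9,r2:Add1,r3:87,r4:Add2,r5:9
  c12: issue MUL r4<-Mul1  regs: r0:12,r1:9,r2:Add1,r3:87,r4:Mul1,r5:9
  c13: CDB Add1=-75; issue SUB r4<-Add1  regs: r0:12,r1:9,r2:-75,r3:87,r4:Add1,r5:9
  c14: CDB Add2=174; issue SUB r2<-Add2  regs: r0:12,r1:9,r2:Add2,r3:87,r4:Add1,r5:9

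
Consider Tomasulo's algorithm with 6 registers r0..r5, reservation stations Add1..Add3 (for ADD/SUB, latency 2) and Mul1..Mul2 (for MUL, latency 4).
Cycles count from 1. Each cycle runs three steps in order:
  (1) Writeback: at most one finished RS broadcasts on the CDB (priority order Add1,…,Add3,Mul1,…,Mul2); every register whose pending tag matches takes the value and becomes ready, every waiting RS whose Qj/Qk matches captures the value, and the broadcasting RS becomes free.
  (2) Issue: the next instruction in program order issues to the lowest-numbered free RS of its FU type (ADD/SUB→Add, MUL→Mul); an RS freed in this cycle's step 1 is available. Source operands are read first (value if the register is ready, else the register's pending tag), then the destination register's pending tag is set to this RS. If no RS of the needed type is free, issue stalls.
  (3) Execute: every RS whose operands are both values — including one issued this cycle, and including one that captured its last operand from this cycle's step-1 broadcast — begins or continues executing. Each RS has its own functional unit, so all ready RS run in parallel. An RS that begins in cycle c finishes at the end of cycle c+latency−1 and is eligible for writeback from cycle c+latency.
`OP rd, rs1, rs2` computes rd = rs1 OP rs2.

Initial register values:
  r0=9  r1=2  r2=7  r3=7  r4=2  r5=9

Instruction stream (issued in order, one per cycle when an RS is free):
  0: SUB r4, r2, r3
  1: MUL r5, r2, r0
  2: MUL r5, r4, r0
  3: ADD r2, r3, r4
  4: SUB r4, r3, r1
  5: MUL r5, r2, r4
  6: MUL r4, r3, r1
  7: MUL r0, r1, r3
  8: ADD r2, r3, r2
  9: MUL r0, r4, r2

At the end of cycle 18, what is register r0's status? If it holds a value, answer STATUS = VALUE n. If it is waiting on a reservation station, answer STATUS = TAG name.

STATUS = TAG Mul2

c1: issue SUB r4<-Add1 | r0:9,r1:2,r2:7,r3:7,r4:Add1,r5:9
c2: issue MUL r5<-Mul1 | r0:9,r1:2,r2:7,r3:7,r4:Add1,r5:Mul1
c3: CDB Add1=0; issue MUL r5<-Mul2 | r0:9,r1:2,r2:7,r3:7,r4:0,r5:Mul2
c4: issue ADD r2<-Add1 | r0:9,r1:2,r2:Add1,r3:7,r4:0,r5:Mul2
c5: issue SUB r4<-Add2 | r0:9,r1:2,r2:Add1,r3:7,r4:Add2,r5:Mul2
c6: CDB Add1=7; stall | r0:9,r1:2,r2:7,r3:7,r4:Add2,r5:Mul2
c7: CDB Add2=5; stall | r0:9,r1:2,r2:7,r3:7,r4:5,r5:Mul2
c8: CDB Mul1=63; issue MUL r5<-Mul1 | r0:9,r1:2,r2:7,r3:7,r4:5,r5:Mul1
c9: CDB Mul2=0; issue MUL r4<-Mul2 | r0:9,r1:2,r2:7,r3:7,r4:Mul2,r5:Mul1
c10: stall | r0:9,r1:2,r2:7,r3:7,r4:Mul2,r5:Mul1
c11: stall | r0:9,r1:2,r2:7,r3:7,r4:Mul2,r5:Mul1
c12: CDB Mul1=35; issue MUL r0<-Mul1 | r0:Mul1,r1:2,r2:7,r3:7,r4:Mul2,r5:35
c13: CDB Mul2=14; issue ADD r2<-Add1 | r0:Mul1,r1:2,r2:Add1,r3:7,r4:14,r5:35
c14: issue MUL r0<-Mul2 | r0:Mul2,r1:2,r2:Add1,r3:7,r4:14,r5:35
c15: CDB Add1=14 | r0:Mul2,r1:2,r2:14,r3:7,r4:14,r5:35
c16: CDB Mul1=14 | r0:Mul2,r1:2,r2:14,r3:7,r4:14,r5:35
c17: - | r0:Mul2,r1:2,r2:14,r3:7,r4:14,r5:35
c18: - | r0:Mul2,r1:2,r2:14,r3:7,r4:14,r5:35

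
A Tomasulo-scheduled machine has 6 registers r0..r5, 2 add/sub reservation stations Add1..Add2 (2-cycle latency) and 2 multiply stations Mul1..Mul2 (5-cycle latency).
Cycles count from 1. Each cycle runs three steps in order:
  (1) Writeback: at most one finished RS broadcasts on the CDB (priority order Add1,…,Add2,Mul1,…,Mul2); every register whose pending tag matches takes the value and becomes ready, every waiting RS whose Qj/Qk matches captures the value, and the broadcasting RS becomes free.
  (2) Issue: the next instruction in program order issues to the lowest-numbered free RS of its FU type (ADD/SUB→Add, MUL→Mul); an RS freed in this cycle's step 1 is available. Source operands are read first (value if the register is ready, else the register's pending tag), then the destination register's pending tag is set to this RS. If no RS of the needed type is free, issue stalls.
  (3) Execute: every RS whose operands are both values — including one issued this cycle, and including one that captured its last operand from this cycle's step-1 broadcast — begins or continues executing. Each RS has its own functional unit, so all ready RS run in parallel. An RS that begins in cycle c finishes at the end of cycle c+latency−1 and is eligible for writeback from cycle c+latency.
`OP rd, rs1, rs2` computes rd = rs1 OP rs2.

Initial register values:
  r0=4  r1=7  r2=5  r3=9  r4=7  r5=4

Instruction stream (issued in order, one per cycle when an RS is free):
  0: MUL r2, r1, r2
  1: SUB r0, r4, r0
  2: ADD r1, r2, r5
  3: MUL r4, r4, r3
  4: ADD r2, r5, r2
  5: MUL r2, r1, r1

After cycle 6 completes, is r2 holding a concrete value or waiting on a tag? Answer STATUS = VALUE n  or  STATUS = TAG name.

STATUS = TAG Mul1

cycle 1: issue MUL r2<-Mul1 // r0:4,r1:7,r2:Mul1,r3:9,r4:7,r5:4
cycle 2: issue SUB r0<-Add1 // r0:Add1,r1:7,r2:Mul1,r3:9,r4:7,r5:4
cycle 3: issue ADD r1<-Add2 // r0:Add1,r1:Add2,r2:Mul1,r3:9,r4:7,r5:4
cycle 4: CDB Add1=3; issue MUL r4<-Mul2 // r0:3,r1:Add2,r2:Mul1,r3:9,r4:Mul2,r5:4
cycle 5: issue ADD r2<-Add1 // r0:3,r1:Add2,r2:Add1,r3:9,r4:Mul2,r5:4
cycle 6: CDB Mul1=35; issue MUL r2<-Mul1 // r0:3,r1:Add2,r2:Mul1,r3:9,r4:Mul2,r5:4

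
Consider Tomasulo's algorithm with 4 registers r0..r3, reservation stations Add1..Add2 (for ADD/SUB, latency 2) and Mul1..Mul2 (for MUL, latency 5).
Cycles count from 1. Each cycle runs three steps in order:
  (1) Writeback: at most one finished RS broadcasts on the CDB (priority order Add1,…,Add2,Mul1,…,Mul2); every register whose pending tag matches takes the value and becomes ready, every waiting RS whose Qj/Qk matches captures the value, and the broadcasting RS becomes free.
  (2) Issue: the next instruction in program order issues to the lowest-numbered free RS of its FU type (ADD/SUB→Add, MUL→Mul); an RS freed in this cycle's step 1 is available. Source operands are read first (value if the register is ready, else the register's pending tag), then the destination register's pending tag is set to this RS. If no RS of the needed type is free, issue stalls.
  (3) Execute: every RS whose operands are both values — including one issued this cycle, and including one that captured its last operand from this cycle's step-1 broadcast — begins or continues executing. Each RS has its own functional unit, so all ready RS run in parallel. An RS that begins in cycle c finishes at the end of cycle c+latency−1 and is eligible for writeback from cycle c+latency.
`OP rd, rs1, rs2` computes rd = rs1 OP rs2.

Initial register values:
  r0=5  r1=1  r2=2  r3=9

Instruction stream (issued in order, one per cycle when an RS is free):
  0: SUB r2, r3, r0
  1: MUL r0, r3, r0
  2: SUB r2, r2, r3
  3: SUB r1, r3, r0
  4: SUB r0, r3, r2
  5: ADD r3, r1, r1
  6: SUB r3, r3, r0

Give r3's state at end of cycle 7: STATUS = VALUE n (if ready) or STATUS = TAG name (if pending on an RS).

STATUS = TAG Add1

c1: issue SUB r2<-Add1 | r0:5,r1:1,r2:Add1,r3:9
c2: issue MUL r0<-Mul1 | r0:Mul1,r1:1,r2:Add1,r3:9
c3: CDB Add1=4; issue SUB r2<-Add1 | r0:Mul1,r1:1,r2:Add1,r3:9
c4: issue SUB r1<-Add2 | r0:Mul1,r1:Add2,r2:Add1,r3:9
c5: CDB Add1=-5; issue SUB r0<-Add1 | r0:Add1,r1:Add2,r2:-5,r3:9
c6: stall | r0:Add1,r1:Add2,r2:-5,r3:9
c7: CDB Add1=14; issue ADD r3<-Add1 | r0:14,r1:Add2,r2:-5,r3:Add1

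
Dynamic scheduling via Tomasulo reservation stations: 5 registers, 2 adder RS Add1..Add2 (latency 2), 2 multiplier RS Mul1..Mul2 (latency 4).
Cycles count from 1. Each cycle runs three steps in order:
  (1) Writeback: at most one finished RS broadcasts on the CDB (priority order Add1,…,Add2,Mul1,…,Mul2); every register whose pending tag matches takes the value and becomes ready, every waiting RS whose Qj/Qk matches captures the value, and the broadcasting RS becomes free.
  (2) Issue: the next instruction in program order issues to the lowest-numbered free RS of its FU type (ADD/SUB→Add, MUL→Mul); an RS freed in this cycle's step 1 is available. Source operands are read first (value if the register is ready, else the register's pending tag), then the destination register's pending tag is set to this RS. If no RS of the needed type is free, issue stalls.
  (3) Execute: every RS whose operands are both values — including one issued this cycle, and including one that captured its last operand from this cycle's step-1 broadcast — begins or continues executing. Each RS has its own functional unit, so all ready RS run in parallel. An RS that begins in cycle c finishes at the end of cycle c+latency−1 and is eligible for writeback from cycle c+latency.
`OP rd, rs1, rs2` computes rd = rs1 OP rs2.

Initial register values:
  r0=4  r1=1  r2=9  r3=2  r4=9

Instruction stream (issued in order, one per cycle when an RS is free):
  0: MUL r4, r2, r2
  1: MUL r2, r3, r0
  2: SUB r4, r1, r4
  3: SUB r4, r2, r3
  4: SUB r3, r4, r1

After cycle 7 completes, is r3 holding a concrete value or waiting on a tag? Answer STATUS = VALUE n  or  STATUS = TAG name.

c1: issue MUL r4<-Mul1 | r0:4,r1:1,r2:9,r3:2,r4:Mul1
c2: issue MUL r2<-Mul2 | r0:4,r1:1,r2:Mul2,r3:2,r4:Mul1
c3: issue SUB r4<-Add1 | r0:4,r1:1,r2:Mul2,r3:2,r4:Add1
c4: issue SUB r4<-Add2 | r0:4,r1:1,r2:Mul2,r3:2,r4:Add2
c5: CDB Mul1=81; stall | r0:4,r1:1,r2:Mul2,r3:2,r4:Add2
c6: CDB Mul2=8; stall | r0:4,r1:1,r2:8,r3:2,r4:Add2
c7: CDB Add1=-80; issue SUB r3<-Add1 | r0:4,r1:1,r2:8,r3:Add1,r4:Add2

STATUS = TAG Add1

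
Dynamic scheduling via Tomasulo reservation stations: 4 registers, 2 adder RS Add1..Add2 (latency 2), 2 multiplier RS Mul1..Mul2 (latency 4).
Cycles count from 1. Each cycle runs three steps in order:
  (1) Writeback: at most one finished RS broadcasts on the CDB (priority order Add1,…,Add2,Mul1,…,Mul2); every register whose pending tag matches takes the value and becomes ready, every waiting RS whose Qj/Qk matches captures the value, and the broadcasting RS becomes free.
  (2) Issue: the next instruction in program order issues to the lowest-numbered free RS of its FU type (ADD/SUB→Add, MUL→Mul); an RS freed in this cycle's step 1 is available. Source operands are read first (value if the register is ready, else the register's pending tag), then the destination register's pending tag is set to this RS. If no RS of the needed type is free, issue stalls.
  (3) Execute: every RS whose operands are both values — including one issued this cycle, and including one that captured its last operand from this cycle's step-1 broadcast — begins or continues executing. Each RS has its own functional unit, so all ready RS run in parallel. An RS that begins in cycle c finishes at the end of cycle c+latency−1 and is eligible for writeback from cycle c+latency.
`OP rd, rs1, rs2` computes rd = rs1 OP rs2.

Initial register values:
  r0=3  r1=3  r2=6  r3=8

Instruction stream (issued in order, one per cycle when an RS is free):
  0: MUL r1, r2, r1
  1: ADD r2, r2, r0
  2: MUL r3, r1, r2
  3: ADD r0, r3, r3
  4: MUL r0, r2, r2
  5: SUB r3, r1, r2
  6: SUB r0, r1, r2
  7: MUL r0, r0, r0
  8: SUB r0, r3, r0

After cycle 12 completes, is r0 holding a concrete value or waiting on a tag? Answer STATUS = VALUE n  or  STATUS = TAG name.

c1: issue MUL r1<-Mul1 | r0:3,r1:Mul1,r2:6,r3:8
c2: issue ADD r2<-Add1 | r0:3,r1:Mul1,r2:Add1,r3:8
c3: issue MUL r3<-Mul2 | r0:3,r1:Mul1,r2:Add1,r3:Mul2
c4: CDB Add1=9; issue ADD r0<-Add1 | r0:Add1,r1:Mul1,r2:9,r3:Mul2
c5: CDB Mul1=18; issue MUL r0<-Mul1 | r0:Mul1,r1:18,r2:9,r3:Mul2
c6: issue SUB r3<-Add2 | r0:Mul1,r1:18,r2:9,r3:Add2
c7: stall | r0:Mul1,r1:18,r2:9,r3:Add2
c8: CDB Add2=9; issue SUB r0<-Add2 | r0:Add2,r1:18,r2:9,r3:9
c9: CDB Mul1=81; issue MUL r0<-Mul1 | r0:Mul1,r1:18,r2:9,r3:9
c10: CDB Add2=9; issue SUB r0<-Add2 | r0:Add2,r1:18,r2:9,r3:9
c11: CDB Mul2=162 | r0:Add2,r1:18,r2:9,r3:9
c12: - | r0:Add2,r1:18,r2:9,r3:9

STATUS = TAG Add2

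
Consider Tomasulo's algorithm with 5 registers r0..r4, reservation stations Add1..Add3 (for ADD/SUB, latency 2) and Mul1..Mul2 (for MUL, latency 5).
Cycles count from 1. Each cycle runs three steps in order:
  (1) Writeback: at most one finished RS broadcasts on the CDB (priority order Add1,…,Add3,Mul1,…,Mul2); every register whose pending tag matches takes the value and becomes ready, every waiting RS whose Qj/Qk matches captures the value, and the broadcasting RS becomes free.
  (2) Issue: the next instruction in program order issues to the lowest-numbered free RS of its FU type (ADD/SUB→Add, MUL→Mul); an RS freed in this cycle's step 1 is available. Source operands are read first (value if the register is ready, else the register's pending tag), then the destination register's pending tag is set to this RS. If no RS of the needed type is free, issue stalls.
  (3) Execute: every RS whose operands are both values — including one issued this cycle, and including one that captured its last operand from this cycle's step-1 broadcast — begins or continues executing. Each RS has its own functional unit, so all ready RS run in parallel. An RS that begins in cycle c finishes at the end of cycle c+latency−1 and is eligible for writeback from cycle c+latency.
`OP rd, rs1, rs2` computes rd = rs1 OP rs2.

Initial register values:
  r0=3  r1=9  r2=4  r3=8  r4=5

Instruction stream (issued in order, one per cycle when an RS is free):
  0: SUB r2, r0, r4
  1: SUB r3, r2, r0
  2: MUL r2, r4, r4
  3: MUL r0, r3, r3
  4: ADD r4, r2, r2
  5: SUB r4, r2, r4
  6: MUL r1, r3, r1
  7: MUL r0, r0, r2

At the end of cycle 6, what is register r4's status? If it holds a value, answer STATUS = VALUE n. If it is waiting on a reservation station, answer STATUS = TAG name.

  c1: issue SUB r2<-Add1  regs: r0:3,r1:9,r2:Add1,r3:8,r4:5
  c2: issue SUB r3<-Add2  regs: r0:3,r1:9,r2:Add1,r3:Add2,r4:5
  c3: CDB Add1=-2; issue MUL r2<-Mul1  regs: r0:3,r1:9,r2:Mul1,r3:Add2,r4:5
  c4: issue MUL r0<-Mul2  regs: r0:Mul2,r1:9,r2:Mul1,r3:Add2,r4:5
  c5: CDB Add2=-5; issue ADD r4<-Add1  regs: r0:Mul2,r1:9,r2:Mul1,r3:-5,r4:Add1
  c6: issue SUB r4<-Add2  regs: r0:Mul2,r1:9,r2:Mul1,r3:-5,r4:Add2

STATUS = TAG Add2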